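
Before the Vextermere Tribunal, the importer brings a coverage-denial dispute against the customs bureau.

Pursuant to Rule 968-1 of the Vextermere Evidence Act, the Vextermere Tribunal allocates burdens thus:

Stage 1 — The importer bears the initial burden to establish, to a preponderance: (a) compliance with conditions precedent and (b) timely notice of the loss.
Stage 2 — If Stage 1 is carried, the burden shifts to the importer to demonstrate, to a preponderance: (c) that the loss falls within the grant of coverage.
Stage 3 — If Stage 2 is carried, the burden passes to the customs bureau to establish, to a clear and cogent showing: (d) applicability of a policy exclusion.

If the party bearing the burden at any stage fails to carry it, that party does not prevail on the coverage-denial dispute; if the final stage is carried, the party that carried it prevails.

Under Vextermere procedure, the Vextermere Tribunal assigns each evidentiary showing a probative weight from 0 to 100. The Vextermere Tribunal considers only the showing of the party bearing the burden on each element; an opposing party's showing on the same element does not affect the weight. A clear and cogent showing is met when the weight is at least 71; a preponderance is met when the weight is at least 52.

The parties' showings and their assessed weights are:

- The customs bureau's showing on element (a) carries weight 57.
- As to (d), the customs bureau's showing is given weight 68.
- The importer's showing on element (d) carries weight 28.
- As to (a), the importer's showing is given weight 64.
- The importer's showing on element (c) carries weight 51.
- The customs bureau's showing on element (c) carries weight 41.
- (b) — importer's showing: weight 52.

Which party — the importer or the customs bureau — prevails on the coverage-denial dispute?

customs bureau

Stage 1 — burden on importer; standard: a preponderance (weight is at least 52).
    (a): 64 (customs bureau's 57 disregarded) ≥ 52 [met]
    (b): 52 ≥ 52 [met]
  All elements met. The importer retains the burden for Stage 2.
Stage 2 — burden on importer; standard: a preponderance (weight is at least 52).
    (c): 51 (customs bureau's 41 disregarded) < 52 [not met]
  Stage 2 not carried; the importer fails its burden.
The analysis ends at Stage 2; the customs bureau prevails.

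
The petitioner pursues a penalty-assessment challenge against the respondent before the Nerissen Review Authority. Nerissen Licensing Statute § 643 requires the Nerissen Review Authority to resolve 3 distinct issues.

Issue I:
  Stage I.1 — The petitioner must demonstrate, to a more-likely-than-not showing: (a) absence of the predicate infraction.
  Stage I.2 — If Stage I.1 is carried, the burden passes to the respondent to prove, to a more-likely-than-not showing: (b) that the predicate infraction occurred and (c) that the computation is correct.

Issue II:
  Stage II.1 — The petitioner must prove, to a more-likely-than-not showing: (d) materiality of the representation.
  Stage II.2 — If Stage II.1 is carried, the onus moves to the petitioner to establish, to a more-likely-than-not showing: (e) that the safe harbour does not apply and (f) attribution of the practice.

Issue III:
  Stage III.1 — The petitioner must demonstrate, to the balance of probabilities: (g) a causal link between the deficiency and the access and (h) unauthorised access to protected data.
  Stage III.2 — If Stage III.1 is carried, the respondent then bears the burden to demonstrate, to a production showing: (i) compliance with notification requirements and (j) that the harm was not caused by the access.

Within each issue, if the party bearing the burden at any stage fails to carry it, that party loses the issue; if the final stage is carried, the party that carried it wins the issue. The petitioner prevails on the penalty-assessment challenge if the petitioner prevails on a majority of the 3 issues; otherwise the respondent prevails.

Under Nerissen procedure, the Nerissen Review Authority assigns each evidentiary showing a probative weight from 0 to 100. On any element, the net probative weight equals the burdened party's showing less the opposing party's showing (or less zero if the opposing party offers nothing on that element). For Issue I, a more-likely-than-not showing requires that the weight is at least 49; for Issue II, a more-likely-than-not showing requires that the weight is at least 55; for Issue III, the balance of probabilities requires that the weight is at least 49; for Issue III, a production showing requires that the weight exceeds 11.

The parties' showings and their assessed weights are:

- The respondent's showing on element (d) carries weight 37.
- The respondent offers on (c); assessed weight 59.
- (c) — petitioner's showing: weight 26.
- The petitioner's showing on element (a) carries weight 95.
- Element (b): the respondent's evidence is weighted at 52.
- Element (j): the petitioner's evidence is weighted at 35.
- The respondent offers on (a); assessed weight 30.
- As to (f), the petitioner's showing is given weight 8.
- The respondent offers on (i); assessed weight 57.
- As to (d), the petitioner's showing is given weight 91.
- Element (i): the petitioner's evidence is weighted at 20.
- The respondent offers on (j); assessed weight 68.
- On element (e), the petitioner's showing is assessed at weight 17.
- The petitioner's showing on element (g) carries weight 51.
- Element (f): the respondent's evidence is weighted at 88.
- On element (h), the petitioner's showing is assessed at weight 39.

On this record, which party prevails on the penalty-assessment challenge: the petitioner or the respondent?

— Issue I —
At Stage I.1 the petitioner must meet a more-likely-than-not showing (weight is at least 49): on (a) the weight is 95 less the opposing 30 gives net 65, which does reach 49, so (a) meets the standard.
  The petitioner carries Stage I.1; the respondent now bears the burden.
At Stage I.2 the respondent must meet a more-likely-than-not showing (weight is at least 49): on (b) the weight is 52, which does reach 49, so (b) meets the standard; on (c) the weight is 59 less the opposing 26 gives net 33, < 49, so (c) does not meet the standard.
  The respondent does not carry Stage I.2.
The petitioner prevails on this issue.
— Issue II —
Stage II.1 — burden on petitioner; standard: a more-likely-than-not showing (weight is at least 55).
    (d): 91 − 37 = 54 < 55 [not met]
  The petitioner does not carry Stage II.1.
So the respondent prevails on this issue.
— Issue III —
Stage III.1 (petitioner, the balance of probabilities, weight is at least 49): (g) 51 ≥ 49 — meets; (h) 39 < 49 — fails.
  Stage III.1 not carried; the petitioner fails its burden.
The respondent prevails on this issue.
Per-issue: Issue I → petitioner; Issue II → respondent; Issue III → respondent. The petitioner must prevail on a majority of issues; overall, the respondent prevails.

respondent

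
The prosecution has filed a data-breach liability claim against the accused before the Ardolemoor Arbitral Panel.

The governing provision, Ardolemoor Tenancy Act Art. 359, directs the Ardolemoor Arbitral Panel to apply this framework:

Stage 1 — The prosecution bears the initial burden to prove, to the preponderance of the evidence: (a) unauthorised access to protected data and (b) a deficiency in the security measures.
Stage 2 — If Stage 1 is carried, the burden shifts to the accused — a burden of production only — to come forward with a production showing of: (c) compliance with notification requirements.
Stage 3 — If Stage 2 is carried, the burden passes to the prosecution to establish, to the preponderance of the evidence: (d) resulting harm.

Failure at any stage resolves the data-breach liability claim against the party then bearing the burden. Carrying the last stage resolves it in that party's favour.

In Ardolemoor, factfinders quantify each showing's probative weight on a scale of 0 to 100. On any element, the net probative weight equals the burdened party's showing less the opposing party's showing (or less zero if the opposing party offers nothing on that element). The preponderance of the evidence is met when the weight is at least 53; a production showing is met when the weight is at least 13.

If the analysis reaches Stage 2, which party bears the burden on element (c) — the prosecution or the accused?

accused

Stage 2's rule assigns the burden to the accused (to a production showing).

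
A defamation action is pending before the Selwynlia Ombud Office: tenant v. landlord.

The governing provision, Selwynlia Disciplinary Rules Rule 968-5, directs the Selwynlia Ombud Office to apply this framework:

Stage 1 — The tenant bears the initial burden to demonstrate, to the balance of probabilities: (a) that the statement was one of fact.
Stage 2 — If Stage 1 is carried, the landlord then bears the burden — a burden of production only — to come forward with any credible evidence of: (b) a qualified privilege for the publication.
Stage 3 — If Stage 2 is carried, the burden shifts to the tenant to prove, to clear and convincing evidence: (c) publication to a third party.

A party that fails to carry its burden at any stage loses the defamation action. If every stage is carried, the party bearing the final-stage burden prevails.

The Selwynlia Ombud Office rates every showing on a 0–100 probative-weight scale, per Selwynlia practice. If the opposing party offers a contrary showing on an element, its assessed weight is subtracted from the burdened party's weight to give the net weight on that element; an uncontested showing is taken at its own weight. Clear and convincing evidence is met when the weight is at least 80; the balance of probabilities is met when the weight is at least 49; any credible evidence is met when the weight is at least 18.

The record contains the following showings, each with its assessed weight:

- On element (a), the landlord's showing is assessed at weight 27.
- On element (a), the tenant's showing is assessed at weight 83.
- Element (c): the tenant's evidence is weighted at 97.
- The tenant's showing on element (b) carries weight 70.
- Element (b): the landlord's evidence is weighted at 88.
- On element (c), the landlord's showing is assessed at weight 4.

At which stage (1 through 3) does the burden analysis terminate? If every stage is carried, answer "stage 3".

At Stage 1 the tenant must meet the balance of probabilities (weight is at least 49): on (a) the weight is 83 less the opposing 27 gives net 56, which does reach 49, so (a) meets the standard.
  Stage 1 is satisfied; the onus moves to the landlord.
At Stage 2 the landlord must meet any credible evidence (weight is at least 18): on (b) the weight is 88 less the opposing 70 gives net 18, which does reach 18, so (b) meets the standard.
  Stage 2 carried; the burden shifts to the tenant.
At Stage 3 the tenant must meet clear and convincing evidence (weight is at least 80): on (c) the weight is 97 less the opposing 4 gives net 93, ≥ 80, so (c) meets the standard.
  Stage 3 carried; the final stage is satisfied.
All stages carried — the tenant prevails.

stage 3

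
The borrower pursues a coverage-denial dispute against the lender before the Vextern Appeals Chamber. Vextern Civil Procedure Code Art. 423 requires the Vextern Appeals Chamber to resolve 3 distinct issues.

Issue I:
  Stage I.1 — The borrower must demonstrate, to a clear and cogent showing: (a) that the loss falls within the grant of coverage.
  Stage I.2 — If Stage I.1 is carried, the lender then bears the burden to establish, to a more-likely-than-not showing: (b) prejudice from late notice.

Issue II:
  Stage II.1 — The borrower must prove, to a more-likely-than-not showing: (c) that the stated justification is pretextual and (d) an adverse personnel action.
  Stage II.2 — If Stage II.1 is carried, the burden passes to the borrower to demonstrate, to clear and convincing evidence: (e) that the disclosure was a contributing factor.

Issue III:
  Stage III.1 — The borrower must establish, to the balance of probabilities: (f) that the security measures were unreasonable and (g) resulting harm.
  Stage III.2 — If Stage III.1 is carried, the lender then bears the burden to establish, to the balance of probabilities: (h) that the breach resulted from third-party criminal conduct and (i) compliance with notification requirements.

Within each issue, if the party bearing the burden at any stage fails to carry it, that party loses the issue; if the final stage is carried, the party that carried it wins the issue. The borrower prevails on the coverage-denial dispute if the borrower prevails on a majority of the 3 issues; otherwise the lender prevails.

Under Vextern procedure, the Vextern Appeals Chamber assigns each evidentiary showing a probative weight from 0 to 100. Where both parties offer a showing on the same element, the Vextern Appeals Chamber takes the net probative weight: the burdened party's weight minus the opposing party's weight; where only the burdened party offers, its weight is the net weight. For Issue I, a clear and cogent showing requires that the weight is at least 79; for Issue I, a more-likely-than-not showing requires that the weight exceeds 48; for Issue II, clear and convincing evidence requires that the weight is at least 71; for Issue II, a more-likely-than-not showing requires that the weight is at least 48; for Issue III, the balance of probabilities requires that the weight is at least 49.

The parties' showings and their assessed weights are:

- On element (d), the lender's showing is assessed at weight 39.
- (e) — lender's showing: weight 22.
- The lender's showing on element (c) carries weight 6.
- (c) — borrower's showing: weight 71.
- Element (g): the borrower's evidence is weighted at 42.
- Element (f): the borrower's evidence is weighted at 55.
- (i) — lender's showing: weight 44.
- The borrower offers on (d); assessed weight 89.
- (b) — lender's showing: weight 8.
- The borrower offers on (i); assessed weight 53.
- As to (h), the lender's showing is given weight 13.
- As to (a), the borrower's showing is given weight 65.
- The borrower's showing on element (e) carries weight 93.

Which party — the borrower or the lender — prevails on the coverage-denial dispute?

lender

— Issue I —
Stage I.1 (borrower, a clear and cogent showing, weight is at least 79): (a) 65 < 79 — fails.
  Stage I.1 not carried; the borrower fails its burden.
The lender prevails on this issue.
— Issue II —
Stage II.1 — burden on borrower; standard: a more-likely-than-not showing (weight is at least 48).
    (c): 71 − 6 = 65 ≥ 48 [met]
    (d): 89 − 39 = 50 ≥ 48 [met]
  Stage II.1 carried; the burden remains with the borrower.
Stage II.2 — burden on borrower; standard: clear and convincing evidence (weight is at least 71).
    (e): 93 − 22 = 71 ≥ 71 [met]
  All elements met at the final stage.
With every stage satisfied, the borrower prevails on this issue.
— Issue III —
Stage III.1 (borrower, the balance of probabilities, weight is at least 49): (f) 55 ≥ 49 — meets; (g) 42 < 49 — fails.
  The borrower does not carry Stage III.1.
The analysis ends at Stage III.1; the lender prevails on this issue.
Per-issue: Issue I → lender; Issue II → borrower; Issue III → lender. The borrower must prevail on a majority of issues; overall, the lender prevails.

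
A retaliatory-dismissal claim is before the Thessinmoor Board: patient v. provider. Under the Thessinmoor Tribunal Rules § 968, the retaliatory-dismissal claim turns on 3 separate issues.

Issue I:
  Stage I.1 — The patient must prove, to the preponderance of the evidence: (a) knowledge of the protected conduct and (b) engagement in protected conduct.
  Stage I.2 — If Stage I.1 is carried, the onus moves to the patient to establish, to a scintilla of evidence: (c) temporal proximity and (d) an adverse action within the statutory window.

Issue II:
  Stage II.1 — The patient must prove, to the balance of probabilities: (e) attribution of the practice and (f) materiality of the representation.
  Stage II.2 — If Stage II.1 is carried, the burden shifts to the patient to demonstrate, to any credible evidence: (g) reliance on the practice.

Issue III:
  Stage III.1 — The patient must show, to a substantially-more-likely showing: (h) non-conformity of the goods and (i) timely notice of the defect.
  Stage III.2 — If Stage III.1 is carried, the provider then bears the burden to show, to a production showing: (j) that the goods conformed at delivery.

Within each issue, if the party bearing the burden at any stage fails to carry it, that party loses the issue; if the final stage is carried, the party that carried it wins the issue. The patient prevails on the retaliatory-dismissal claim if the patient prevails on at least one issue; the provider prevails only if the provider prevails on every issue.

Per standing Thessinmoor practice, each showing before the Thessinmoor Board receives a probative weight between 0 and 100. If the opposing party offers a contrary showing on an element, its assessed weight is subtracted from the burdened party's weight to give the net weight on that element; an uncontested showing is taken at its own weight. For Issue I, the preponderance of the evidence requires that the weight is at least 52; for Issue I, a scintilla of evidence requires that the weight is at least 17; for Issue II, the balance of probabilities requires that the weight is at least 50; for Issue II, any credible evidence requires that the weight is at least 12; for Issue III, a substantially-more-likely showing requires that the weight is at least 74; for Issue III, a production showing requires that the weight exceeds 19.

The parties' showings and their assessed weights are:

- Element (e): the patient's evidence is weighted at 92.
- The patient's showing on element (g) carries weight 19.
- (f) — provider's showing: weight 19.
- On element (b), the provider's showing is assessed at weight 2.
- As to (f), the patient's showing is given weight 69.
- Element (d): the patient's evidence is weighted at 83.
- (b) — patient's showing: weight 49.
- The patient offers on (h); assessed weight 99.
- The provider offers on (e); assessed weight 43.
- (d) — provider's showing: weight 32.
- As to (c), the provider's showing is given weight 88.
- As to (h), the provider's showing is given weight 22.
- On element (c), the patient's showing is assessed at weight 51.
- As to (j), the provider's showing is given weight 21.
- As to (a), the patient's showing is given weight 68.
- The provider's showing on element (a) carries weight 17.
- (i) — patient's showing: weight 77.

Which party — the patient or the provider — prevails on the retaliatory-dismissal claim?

provider

— Issue I —
Stage I.1 — burden on patient; standard: the preponderance of the evidence (weight is at least 52).
    (a): 68 − 17 = 51 < 52 [not met]
    (b): 49 − 2 = 47 < 52 [not met]
  The patient does not carry Stage I.1.
So the provider prevails on this issue.
— Issue II —
Stage II.1 (patient, the balance of probabilities, weight is at least 50): (e) net 92−43=49 < 50 — fails; (f) net 69−19=50 ≥ 50 — meets.
  Stage II.1 not carried; the patient fails its burden.
The analysis ends at Stage II.1; the provider prevails on this issue.
— Issue III —
At Stage III.1 the patient must meet a substantially-more-likely showing (weight is at least 74): on (h) the weight is 99 less the opposing 22 gives net 77, ≥ 74, so (h) meets the standard; on (i) the weight is 77, which does reach 74, so (i) meets the standard.
  All elements met. The burden passes to the provider.
At Stage III.2 the provider must meet a production showing (weight exceeds 19): on (j) the weight is 21, which does exceed 19, so (j) meets the standard.
  All elements met at the final stage.
With every stage satisfied, the provider prevails on this issue.
Per-issue: Issue I → provider; Issue II → provider; Issue III → provider. The patient must prevail on at least one issue; overall, the provider prevails.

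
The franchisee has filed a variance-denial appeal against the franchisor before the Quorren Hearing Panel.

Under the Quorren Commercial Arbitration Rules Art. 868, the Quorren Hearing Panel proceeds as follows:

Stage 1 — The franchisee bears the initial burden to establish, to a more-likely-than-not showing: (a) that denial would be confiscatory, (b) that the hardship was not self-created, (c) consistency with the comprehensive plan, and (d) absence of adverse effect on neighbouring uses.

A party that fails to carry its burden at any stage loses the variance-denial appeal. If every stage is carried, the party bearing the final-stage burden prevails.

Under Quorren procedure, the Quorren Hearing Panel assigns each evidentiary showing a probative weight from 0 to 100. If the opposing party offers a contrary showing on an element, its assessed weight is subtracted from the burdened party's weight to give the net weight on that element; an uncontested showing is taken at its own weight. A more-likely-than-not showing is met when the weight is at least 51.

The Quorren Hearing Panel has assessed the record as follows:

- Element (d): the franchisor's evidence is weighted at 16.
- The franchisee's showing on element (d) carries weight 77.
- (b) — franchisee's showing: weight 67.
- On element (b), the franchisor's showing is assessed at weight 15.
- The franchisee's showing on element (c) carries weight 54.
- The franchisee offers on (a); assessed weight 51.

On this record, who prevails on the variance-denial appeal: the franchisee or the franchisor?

Stage 1 (franchisee, a more-likely-than-not showing, weight is at least 51): (a) 51 ≥ 51 — meets; (b) net 67−15=52 ≥ 51 — meets; (c) 54 ≥ 51 — meets; (d) net 77−16=61 ≥ 51 — meets.
  Stage 1 carried; the final stage is satisfied.
All stages carried — the franchisee prevails.

franchisee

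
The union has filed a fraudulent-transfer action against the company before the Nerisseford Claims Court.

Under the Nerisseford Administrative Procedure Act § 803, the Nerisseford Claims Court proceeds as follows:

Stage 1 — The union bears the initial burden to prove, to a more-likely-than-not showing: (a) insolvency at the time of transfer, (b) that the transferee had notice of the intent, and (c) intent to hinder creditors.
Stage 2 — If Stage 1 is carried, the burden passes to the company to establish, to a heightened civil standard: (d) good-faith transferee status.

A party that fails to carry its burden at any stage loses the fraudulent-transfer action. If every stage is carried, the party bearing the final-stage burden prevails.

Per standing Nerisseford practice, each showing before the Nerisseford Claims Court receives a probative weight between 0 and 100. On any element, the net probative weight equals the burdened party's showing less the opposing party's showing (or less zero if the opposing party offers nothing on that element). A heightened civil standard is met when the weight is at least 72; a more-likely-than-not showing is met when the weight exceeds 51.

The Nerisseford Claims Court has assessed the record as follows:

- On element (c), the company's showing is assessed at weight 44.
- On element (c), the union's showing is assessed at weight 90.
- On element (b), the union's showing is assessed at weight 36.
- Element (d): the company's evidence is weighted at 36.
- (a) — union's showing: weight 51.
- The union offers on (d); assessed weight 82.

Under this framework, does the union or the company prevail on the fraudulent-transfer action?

Stage 1 (union, a more-likely-than-not showing, weight exceeds 51): (a) 51 ≤ 51 — fails; (b) 36 ≤ 51 — fails; (c) net 90−44=46 ≤ 51 — fails.
  The union does not carry Stage 1.
So the company prevails.

company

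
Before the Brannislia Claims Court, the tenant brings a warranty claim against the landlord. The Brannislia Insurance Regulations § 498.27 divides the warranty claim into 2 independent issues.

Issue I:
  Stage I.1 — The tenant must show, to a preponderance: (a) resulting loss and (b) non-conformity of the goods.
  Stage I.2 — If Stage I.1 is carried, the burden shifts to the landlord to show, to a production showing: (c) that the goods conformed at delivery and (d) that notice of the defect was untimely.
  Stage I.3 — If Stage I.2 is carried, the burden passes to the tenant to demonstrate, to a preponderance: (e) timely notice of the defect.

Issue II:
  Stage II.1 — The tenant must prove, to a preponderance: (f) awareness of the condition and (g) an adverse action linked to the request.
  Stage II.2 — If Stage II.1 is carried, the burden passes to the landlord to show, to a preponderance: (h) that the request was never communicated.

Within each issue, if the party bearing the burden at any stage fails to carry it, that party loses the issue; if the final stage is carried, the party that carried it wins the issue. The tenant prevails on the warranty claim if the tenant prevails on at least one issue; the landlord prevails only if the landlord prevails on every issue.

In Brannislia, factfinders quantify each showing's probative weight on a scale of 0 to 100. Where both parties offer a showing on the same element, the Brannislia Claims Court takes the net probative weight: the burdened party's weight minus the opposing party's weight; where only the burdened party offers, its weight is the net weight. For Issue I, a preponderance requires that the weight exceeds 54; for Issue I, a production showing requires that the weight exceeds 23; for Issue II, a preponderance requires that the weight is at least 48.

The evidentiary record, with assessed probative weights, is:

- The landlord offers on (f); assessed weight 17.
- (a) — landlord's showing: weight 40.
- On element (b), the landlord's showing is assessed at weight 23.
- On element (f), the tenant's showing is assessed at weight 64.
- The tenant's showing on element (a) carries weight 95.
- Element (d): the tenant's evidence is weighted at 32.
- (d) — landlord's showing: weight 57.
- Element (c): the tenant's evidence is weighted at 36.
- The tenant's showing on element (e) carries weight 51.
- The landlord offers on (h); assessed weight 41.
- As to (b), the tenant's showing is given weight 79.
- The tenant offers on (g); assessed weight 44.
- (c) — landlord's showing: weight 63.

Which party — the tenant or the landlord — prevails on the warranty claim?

landlord

— Issue I —
At Stage I.1 the tenant must meet a preponderance (weight exceeds 54): on (a) the weight is 95 less the opposing 40 gives net 55, > 54, so (a) meets the standard; on (b) the weight is 79 less the opposing 23 gives net 56, which does exceed 54, so (b) meets the standard.
  All elements met. The burden passes to the landlord.
At Stage I.2 the landlord must meet a production showing (weight exceeds 23): on (c) the weight is 63 less the opposing 36 gives net 27, > 23, so (c) meets the standard; on (d) the weight is 57 less the opposing 32 gives net 25, which does exceed 23, so (d) meets the standard.
  Stage I.2 is satisfied; the onus moves to the tenant.
At Stage I.3 the tenant must meet a preponderance (weight exceeds 54): on (e) the weight is 51, which does not exceed 54, so (e) does not meet the standard.
  Stage I.3 not carried; the tenant fails its burden.
The landlord prevails on this issue.
— Issue II —
Stage II.1 — burden on tenant; standard: a preponderance (weight is at least 48).
    (f): 64 − 17 = 47 < 48 [not met]
    (g): 44 < 48 [not met]
  Not every element is met, so the tenant fails to carry Stage II.1.
The analysis ends at Stage II.1; the landlord prevails on this issue.
Per-issue: Issue I → landlord; Issue II → landlord. The tenant must prevail on at least one issue; overall, the landlord prevails.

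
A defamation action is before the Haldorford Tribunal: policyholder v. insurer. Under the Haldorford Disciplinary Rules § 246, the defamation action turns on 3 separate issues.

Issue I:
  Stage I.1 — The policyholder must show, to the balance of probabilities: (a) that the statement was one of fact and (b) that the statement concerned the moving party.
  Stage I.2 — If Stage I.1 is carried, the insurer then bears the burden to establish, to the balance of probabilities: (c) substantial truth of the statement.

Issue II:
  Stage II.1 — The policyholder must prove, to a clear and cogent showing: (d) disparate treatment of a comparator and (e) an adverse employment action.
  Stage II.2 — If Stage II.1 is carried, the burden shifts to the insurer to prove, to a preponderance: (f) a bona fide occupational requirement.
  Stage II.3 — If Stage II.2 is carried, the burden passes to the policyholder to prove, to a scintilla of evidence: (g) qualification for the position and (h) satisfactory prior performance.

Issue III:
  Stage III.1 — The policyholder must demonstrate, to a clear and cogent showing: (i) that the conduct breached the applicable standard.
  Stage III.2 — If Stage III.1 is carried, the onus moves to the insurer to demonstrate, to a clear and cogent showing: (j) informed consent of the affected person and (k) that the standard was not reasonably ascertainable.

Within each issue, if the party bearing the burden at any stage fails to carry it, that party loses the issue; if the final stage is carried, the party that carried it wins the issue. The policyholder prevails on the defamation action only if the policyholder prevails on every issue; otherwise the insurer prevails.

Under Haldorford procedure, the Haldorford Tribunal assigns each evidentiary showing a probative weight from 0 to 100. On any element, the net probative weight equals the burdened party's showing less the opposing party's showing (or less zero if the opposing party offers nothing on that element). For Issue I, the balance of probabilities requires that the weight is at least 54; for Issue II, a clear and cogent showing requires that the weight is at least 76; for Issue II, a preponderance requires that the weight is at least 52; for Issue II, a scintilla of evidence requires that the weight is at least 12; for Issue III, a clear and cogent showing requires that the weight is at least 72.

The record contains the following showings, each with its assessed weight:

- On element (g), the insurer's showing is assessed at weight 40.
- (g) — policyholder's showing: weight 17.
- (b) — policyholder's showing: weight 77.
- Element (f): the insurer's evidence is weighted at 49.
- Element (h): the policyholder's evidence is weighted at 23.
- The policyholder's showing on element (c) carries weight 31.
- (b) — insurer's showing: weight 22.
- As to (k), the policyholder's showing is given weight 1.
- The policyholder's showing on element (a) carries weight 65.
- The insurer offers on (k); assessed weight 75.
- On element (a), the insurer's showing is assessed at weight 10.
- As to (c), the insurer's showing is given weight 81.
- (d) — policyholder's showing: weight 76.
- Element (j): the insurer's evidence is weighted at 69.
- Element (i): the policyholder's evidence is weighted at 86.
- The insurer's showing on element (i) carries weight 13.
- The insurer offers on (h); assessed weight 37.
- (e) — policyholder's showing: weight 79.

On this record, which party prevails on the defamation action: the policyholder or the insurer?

— Issue I —
Stage I.1 — burden on policyholder; standard: the balance of probabilities (weight is at least 54).
    (a): 65 − 10 = 55 ≥ 54 [met]
    (b): 77 − 22 = 55 ≥ 54 [met]
  Stage I.1 carried; the burden shifts to the insurer.
Stage I.2 — burden on insurer; standard: the balance of probabilities (weight is at least 54).
    (c): 81 − 31 = 50 < 54 [not met]
  Stage I.2 not carried; the insurer fails its burden.
The analysis ends at Stage I.2; the policyholder prevails on this issue.
— Issue II —
At Stage II.1 the policyholder must meet a clear and cogent showing (weight is at least 76): on (d) the weight is 76, which does reach 76, so (d) meets the standard; on (e) the weight is 79, which does reach 76, so (e) meets the standard.
  The policyholder carries Stage II.1; the insurer now bears the burden.
At Stage II.2 the insurer must meet a preponderance (weight is at least 52): on (f) the weight is 49, < 52, so (f) does not meet the standard.
  Stage II.2 not carried; the insurer fails its burden.
The analysis ends at Stage II.2; the policyholder prevails on this issue.
— Issue III —
Stage III.1 — burden on policyholder; standard: a clear and cogent showing (weight is at least 72).
    (i): 86 − 13 = 73 ≥ 72 [met]
  All elements met. The burden passes to the insurer.
Stage III.2 — burden on insurer; standard: a clear and cogent showing (weight is at least 72).
    (j): 69 < 72 [not met]
    (k): 75 − 1 = 74 ≥ 72 [met]
  Not every element is met, so the insurer fails to carry Stage III.2.
The policyholder prevails on this issue.
Per-issue: Issue I → policyholder; Issue II → policyholder; Issue III → policyholder. The policyholder must prevail on every issue; overall, the policyholder prevails.

policyholder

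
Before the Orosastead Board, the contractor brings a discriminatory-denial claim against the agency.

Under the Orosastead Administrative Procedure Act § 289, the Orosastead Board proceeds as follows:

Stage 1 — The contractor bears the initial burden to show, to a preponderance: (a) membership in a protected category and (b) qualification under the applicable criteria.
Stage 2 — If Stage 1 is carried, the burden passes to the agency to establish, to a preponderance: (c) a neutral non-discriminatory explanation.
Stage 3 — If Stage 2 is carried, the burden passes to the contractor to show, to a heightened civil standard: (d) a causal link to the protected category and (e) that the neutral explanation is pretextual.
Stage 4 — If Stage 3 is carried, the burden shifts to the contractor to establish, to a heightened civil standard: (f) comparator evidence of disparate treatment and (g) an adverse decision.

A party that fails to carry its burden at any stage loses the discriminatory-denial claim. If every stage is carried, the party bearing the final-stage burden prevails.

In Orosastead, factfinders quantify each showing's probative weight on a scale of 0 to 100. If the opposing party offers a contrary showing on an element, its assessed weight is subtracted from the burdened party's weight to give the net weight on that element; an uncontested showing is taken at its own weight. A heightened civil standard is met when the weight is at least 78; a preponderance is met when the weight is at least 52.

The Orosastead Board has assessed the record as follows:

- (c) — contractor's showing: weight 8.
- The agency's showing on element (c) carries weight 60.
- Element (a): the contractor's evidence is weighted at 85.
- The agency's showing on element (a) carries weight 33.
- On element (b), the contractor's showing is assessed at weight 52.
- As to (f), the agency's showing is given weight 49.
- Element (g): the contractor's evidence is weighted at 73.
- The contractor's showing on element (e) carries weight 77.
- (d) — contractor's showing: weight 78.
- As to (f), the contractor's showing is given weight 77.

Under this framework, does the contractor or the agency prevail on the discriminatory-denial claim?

agency

At Stage 1 the contractor must meet a preponderance (weight is at least 52): on (a) the weight is 85 less the opposing 33 gives net 52, which does reach 52, so (a) meets the standard; on (b) the weight is 52, ≥ 52, so (b) meets the standard.
  The contractor carries Stage 1; the agency now bears the burden.
At Stage 2 the agency must meet a preponderance (weight is at least 52): on (c) the weight is 60 less the opposing 8 gives net 52, which does reach 52, so (c) meets the standard.
  All elements met. The burden passes to the contractor.
At Stage 3 the contractor must meet a heightened civil standard (weight is at least 78): on (d) the weight is 78, ≥ 78, so (d) meets the standard; on (e) the weight is 77, which does not reach 78, so (e) does not meet the standard.
  Not every element is met, so the contractor fails to carry Stage 3.
The agency prevails.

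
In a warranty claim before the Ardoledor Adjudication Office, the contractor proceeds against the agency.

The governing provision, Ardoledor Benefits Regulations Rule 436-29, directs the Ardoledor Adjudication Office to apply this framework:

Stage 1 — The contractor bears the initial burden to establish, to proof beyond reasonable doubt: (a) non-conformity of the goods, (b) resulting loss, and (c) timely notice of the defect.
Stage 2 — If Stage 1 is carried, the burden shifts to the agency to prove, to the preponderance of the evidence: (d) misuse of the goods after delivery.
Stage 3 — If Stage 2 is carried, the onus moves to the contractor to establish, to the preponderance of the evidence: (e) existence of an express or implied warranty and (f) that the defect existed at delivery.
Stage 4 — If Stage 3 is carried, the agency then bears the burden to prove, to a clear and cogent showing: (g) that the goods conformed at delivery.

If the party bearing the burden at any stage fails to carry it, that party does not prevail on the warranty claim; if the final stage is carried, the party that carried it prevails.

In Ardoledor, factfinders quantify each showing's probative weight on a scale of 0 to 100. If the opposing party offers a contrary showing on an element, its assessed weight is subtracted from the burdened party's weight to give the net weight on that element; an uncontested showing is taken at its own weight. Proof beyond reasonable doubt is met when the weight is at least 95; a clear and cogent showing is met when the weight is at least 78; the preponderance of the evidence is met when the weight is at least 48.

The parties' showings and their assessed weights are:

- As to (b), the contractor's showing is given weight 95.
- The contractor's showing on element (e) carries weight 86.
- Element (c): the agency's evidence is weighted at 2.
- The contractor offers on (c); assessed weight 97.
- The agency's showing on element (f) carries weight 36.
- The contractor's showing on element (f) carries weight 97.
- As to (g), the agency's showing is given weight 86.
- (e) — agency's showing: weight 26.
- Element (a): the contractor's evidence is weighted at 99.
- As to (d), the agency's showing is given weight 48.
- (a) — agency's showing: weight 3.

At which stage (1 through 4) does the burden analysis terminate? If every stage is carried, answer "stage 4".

At Stage 1 the contractor must meet proof beyond reasonable doubt (weight is at least 95): on (a) the weight is 99 less the opposing 3 gives net 96, which does reach 95, so (a) meets the standard; on (b) the weight is 95, which does reach 95, so (b) meets the standard; on (c) the weight is 97 less the opposing 2 gives net 95, ≥ 95, so (c) meets the standard.
  The contractor carries Stage 1; the agency now bears the burden.
At Stage 2 the agency must meet the preponderance of the evidence (weight is at least 48): on (d) the weight is 48, which does reach 48, so (d) meets the standard.
  Stage 2 is satisfied; the onus moves to the contractor.
At Stage 3 the contractor must meet the preponderance of the evidence (weight is at least 48): on (e) the weight is 86 less the opposing 26 gives net 60, ≥ 48, so (e) meets the standard; on (f) the weight is 97 less the opposing 36 gives net 61, which does reach 48, so (f) meets the standard.
  All elements met. The burden passes to the agency.
At Stage 4 the agency must meet a clear and cogent showing (weight is at least 78): on (g) the weight is 86, ≥ 78, so (g) meets the standard.
  All elements met at the final stage.
With every stage satisfied, the agency prevails.

stage 4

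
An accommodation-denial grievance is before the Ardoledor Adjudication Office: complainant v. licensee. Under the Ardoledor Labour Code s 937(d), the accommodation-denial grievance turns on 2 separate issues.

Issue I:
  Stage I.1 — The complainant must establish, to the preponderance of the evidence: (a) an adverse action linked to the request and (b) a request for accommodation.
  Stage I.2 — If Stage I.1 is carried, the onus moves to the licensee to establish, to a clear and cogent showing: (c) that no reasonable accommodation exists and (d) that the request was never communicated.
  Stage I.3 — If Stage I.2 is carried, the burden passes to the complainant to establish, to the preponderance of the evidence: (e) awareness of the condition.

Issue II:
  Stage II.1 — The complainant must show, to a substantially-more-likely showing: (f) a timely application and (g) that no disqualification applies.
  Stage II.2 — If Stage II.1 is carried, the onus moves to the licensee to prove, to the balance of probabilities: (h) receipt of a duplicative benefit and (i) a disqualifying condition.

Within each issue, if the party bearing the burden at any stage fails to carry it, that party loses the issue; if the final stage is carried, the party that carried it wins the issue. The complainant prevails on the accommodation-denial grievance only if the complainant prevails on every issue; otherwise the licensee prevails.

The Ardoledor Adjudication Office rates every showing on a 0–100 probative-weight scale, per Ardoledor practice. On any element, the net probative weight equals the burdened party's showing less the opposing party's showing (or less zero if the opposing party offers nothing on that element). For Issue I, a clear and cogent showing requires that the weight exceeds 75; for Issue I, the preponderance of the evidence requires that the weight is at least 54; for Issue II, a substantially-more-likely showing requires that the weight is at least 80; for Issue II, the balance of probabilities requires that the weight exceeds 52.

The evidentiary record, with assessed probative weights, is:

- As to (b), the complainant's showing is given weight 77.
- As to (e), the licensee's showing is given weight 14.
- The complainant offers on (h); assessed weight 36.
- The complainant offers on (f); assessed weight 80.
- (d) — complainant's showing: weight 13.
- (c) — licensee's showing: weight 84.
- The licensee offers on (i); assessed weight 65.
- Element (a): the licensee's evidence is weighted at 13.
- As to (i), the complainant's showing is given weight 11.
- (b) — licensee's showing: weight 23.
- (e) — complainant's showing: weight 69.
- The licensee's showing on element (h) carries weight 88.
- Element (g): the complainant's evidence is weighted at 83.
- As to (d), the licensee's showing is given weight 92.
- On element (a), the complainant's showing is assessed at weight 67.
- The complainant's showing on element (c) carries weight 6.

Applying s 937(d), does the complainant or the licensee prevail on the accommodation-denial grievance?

— Issue I —
Stage I.1 — burden on complainant; standard: the preponderance of the evidence (weight is at least 54).
    (a): 67 − 13 = 54 ≥ 54 [met]
    (b): 77 − 23 = 54 ≥ 54 [met]
  All elements met. The burden passes to the licensee.
Stage I.2 — burden on licensee; standard: a clear and cogent showing (weight exceeds 75).
    (c): 84 − 6 = 78 > 75 [met]
    (d): 92 − 13 = 79 > 75 [met]
  Stage I.2 carried; the burden shifts to the complainant.
Stage I.3 — burden on complainant; standard: the preponderance of the evidence (weight is at least 54).
    (e): 69 − 14 = 55 ≥ 54 [met]
  Stage I.3 carried; the final stage is satisfied.
Every stage carried; the complainant prevails on this issue.
— Issue II —
Stage II.1 (complainant, a substantially-more-likely showing, weight is at least 80): (f) 80 ≥ 80 — meets; (g) 83 ≥ 80 — meets.
  All elements met. The burden passes to the licensee.
Stage II.2 (licensee, the balance of probabilities, weight exceeds 52): (h) net 88−36=52 ≤ 52 — fails; (i) net 65−11=54 > 52 — meets.
  The licensee does not carry Stage II.2.
So the complainant prevails on this issue.
Per-issue: Issue I → complainant; Issue II → complainant. The complainant must prevail on every issue; overall, the complainant prevails.

complainant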